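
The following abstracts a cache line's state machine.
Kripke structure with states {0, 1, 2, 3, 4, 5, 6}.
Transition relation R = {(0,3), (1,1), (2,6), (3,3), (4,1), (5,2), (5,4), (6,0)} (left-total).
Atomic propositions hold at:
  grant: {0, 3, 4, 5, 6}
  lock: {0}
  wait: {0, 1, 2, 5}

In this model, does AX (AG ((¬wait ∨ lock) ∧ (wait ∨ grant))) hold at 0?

Yes

Sat(¬wait) = {3, 4, 6}
Sat(¬wait ∨ lock) = {0, 3, 4, 6}
Sat(wait ∨ grant) = {0, 1, 2, 3, 4, 5, 6}
Sat((¬wait ∨ lock) ∧ (wait ∨ grant)) = {0, 3, 4, 6}
AG ((¬wait ∨ lock) ∧ (wait ∨ grant)): greatest fixpoint, start Z0 = {0, 3, 4, 6}, keep only states in Sat with every successor in Z. Z1 = {0, 3, 6}; fixed.
Sat(AG ((¬wait ∨ lock) ∧ (wait ∨ grant))) = {0, 3, 6}
Sat(AX (AG ((¬wait ∨ lock) ∧ (wait ∨ grant)))) = {s : every successor in {0, 3, 6}} = {0, 2, 3, 6}
0 ∈ Sat(AX (AG ((¬wait ∨ lock) ∧ (wait ∨ grant)))) = {0, 2, 3, 6}, so the formula holds at 0.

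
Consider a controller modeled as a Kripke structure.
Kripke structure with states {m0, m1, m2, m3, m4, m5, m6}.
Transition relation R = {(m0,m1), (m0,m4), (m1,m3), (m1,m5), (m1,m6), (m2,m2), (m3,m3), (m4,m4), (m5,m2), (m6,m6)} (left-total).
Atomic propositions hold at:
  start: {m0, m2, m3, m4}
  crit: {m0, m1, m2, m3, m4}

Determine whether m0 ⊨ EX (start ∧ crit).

Yes

Sat(start ∧ crit) = {m0, m2, m3, m4}
Sat(EX (start ∧ crit)) = {s : some successor in {m0, m2, m3, m4}} = {m0, m1, m2, m3, m4, m5}
m0 ∈ Sat(EX (start ∧ crit)) = {m0, m1, m2, m3, m4, m5}, so the formula holds at m0.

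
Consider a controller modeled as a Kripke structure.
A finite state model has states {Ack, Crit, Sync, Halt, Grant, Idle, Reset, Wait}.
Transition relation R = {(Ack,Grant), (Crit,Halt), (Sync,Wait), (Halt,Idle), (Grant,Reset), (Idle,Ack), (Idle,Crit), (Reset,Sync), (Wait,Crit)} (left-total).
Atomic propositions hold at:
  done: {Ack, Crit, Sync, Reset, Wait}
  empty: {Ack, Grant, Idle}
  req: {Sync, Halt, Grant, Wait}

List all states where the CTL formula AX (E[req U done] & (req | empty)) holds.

{Ack, Sync, Reset}

E[req U done]: least fixpoint, start Z0 = Sat(done) = {Ack, Crit, Sync, Reset, Wait}, add states in Sat(req) with some successor in Z. Z1 = {Ack, Crit, Sync, Grant, Reset, Wait}; fixed.
Sat(E[req U done]) = {Ack, Crit, Sync, Grant, Reset, Wait}
Sat(req | empty) = {Ack, Sync, Halt, Grant, Idle, Wait}
Sat(E[req U done] & (req | empty)) = {Ack, Sync, Grant, Wait}
Sat(AX (E[req U done] & (req | empty))) = {s : every successor in {Ack, Sync, Grant, Wait}} = {Ack, Sync, Reset}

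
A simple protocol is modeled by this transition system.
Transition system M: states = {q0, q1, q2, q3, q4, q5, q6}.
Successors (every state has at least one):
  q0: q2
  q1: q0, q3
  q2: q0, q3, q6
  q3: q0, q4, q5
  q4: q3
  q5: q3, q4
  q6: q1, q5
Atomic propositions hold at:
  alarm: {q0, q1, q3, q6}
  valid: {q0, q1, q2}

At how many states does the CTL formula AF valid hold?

3

AF valid: least fixpoint, start Z0 = {q0, q1, q2}, add states with every successor in Z. Already a fixed point.
Sat(AF valid) = {q0, q1, q2}
|Sat(AF valid)| = |{q0, q1, q2}| = 3.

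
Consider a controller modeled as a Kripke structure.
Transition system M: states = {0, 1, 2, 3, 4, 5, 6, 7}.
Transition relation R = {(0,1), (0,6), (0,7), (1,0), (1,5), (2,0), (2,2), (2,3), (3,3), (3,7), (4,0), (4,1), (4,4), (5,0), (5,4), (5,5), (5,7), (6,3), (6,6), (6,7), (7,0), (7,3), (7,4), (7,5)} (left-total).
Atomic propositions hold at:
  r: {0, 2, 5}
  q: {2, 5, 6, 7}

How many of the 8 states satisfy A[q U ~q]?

Sat(~q) = {0, 1, 3, 4}
A[q U ~q]: least fixpoint, start Z0 = Sat(~q) = {0, 1, 3, 4}, add states in Sat(q) with every successor in Z. Already a fixed point.
Sat(A[q U ~q]) = {0, 1, 3, 4}
|Sat(A[q U ~q])| = |{0, 1, 3, 4}| = 4.

4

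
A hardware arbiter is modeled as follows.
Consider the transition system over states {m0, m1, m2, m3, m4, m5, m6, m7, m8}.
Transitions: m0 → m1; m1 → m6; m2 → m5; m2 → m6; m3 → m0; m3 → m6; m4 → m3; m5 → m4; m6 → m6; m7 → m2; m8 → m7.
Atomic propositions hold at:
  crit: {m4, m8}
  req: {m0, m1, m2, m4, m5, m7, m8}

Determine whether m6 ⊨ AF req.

AF req: least fixpoint, start Z0 = {m0, m1, m2, m4, m5, m7, m8}, add states with every successor in Z. Already a fixed point.
Sat(AF req) = {m0, m1, m2, m4, m5, m7, m8}
m6 ∉ Sat(AF req) = {m0, m1, m2, m4, m5, m7, m8}, so the formula does not hold at m6.

No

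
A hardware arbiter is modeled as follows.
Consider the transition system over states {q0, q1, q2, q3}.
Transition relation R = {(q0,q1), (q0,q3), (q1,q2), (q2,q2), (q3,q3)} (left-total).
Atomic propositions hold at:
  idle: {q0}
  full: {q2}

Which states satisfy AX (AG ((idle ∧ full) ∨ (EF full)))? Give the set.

Sat(idle ∧ full) = ∅
EF full: least fixpoint, start Z0 = {q2}, add states with some successor in Z. Z1 = {q1, q2}; Z2 = {q0, q1, q2}; fixed.
Sat(EF full) = {q0, q1, q2}
Sat((idle ∧ full) ∨ (EF full)) = {q0, q1, q2}
AG ((idle ∧ full) ∨ (EF full)): greatest fixpoint, start Z0 = {q0, q1, q2}, keep only states in Sat with every successor in Z. Z1 = {q1, q2}; fixed.
Sat(AG ((idle ∧ full) ∨ (EF full))) = {q1, q2}
Sat(AX (AG ((idle ∧ full) ∨ (EF full)))) = {s : every successor in {q1, q2}} = {q1, q2}

{q1, q2}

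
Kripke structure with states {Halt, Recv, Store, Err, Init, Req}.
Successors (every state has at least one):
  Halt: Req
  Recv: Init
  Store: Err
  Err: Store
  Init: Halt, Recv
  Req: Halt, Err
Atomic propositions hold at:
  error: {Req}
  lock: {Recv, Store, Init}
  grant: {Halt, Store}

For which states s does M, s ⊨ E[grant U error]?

{Halt, Req}

E[grant U error]: least fixpoint, start Z0 = Sat(error) = {Req}, add states in Sat(grant) with some successor in Z. Z1 = {Halt, Req}; fixed.
Sat(E[grant U error]) = {Halt, Req}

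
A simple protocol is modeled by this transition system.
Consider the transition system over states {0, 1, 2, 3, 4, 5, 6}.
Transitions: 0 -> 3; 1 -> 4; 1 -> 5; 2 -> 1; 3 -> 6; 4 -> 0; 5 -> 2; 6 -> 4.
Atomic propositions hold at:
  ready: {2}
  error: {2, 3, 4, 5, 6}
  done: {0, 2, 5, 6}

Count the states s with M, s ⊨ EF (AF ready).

AF ready: least fixpoint, start Z0 = {2}, add states with every successor in Z. Z1 = {2, 5}; fixed.
Sat(AF ready) = {2, 5}
EF (AF ready): least fixpoint, start Z0 = {2, 5}, add states with some successor in Z. Z1 = {1, 2, 5}; fixed.
Sat(EF (AF ready)) = {1, 2, 5}
|Sat(EF (AF ready))| = |{1, 2, 5}| = 3.

3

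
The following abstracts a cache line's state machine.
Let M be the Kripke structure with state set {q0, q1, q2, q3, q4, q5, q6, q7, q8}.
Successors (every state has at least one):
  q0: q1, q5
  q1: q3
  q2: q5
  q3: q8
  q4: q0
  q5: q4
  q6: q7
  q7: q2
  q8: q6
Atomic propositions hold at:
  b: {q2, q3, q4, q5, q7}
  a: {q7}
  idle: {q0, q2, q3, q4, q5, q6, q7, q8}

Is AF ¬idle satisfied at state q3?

Sat(¬idle) = {q1}
AF ¬idle: least fixpoint, start Z0 = {q1}, add states with every successor in Z. Already a fixed point.
Sat(AF ¬idle) = {q1}
q3 ∉ Sat(AF ¬idle) = {q1}, so the formula does not hold at q3.

No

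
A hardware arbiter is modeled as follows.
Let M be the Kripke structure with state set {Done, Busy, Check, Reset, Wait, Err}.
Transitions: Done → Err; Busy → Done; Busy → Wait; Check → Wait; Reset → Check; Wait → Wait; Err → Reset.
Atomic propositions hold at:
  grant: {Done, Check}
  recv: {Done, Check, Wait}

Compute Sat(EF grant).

{Done, Busy, Check, Reset, Err}

EF grant: least fixpoint, start Z0 = {Done, Check}, add states with some successor in Z. Z1 = {Done, Busy, Check, Reset}; Z2 = {Done, Busy, Check, Reset, Err}; fixed.
Sat(EF grant) = {Done, Busy, Check, Reset, Err}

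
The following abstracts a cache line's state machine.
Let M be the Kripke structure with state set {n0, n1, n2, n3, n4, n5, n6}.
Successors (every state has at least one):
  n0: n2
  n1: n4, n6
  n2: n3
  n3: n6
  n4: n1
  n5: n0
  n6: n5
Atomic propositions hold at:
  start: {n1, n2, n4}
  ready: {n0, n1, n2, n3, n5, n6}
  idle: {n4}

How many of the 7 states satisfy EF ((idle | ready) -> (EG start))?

Sat(idle | ready) = {n0, n1, n2, n3, n4, n5, n6}
EG start: greatest fixpoint, start Z0 = {n1, n2, n4}, keep only states in Sat with some successor in Z. Z1 = {n1, n4}; fixed.
Sat(EG start) = {n1, n4}
Sat((idle | ready) -> (EG start)) = {n1, n4}
EF ((idle | ready) -> (EG start)): least fixpoint, start Z0 = {n1, n4}, add states with some successor in Z. Already a fixed point.
Sat(EF ((idle | ready) -> (EG start))) = {n1, n4}
|Sat(EF ((idle | ready) -> (EG start)))| = |{n1, n4}| = 2.

2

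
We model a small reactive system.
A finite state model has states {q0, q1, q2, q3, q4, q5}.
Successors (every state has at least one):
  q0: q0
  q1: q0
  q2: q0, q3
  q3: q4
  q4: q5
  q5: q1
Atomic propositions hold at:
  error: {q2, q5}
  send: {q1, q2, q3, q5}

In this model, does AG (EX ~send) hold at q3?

No

Sat(~send) = {q0, q4}
Sat(EX ~send) = {s : some successor in {q0, q4}} = {q0, q1, q2, q3}
AG (EX ~send): greatest fixpoint, start Z0 = {q0, q1, q2, q3}, keep only states in Sat with every successor in Z. Z1 = {q0, q1, q2}; Z2 = {q0, q1}; fixed.
Sat(AG (EX ~send)) = {q0, q1}
q3 ∉ Sat(AG (EX ~send)) = {q0, q1}, so the formula does not hold at q3.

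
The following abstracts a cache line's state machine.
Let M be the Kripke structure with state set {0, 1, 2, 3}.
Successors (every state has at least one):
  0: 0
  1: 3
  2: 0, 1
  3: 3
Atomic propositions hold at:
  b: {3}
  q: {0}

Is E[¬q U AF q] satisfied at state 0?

Sat(¬q) = {1, 2, 3}
AF q: least fixpoint, start Z0 = {0}, add states with every successor in Z. Already a fixed point.
Sat(AF q) = {0}
E[¬q U AF q]: least fixpoint, start Z0 = Sat(AF q) = {0}, add states in Sat(¬q) with some successor in Z. Z1 = {0, 2}; fixed.
Sat(E[¬q U AF q]) = {0, 2}
0 ∈ Sat(E[¬q U AF q]) = {0, 2}, so the formula holds at 0.

Yes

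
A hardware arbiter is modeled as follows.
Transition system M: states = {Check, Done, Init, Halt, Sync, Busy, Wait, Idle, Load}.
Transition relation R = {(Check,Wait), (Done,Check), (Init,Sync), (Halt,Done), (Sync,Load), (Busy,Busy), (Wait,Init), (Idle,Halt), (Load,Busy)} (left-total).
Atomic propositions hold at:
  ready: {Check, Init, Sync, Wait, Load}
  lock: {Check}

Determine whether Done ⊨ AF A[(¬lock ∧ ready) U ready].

Sat(¬lock) = {Done, Init, Halt, Sync, Busy, Wait, Idle, Load}
Sat(¬lock ∧ ready) = {Init, Sync, Wait, Load}
A[(¬lock ∧ ready) U ready]: least fixpoint, start Z0 = Sat(ready) = {Check, Init, Sync, Wait, Load}, add states in Sat(¬lock ∧ ready) with every successor in Z. Already a fixed point.
Sat(A[(¬lock ∧ ready) U ready]) = {Check, Init, Sync, Wait, Load}
AF A[(¬lock ∧ ready) U ready]: least fixpoint, start Z0 = {Check, Init, Sync, Wait, Load}, add states with every successor in Z. Z1 = {Check, Done, Init, Sync, Wait, Load}; Z2 = {Check, Done, Init, Halt, Sync, Wait, Load}; Z3 = {Check, Done, Init, Halt, Sync, Wait, Idle, Load}; fixed.
Sat(AF A[(¬lock ∧ ready) U ready]) = {Check, Done, Init, Halt, Sync, Wait, Idle, Load}
Done ∈ Sat(AF A[(¬lock ∧ ready) U ready]) = {Check, Done, Init, Halt, Sync, Wait, Idle, Load}, so the formula holds at Done.

Yes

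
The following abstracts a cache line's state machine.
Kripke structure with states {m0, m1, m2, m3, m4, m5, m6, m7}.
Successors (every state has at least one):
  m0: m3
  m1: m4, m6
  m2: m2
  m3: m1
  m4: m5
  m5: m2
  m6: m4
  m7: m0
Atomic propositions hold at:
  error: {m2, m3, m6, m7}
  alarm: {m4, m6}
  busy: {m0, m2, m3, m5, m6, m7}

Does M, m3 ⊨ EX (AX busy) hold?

No

Sat(AX busy) = {s : every successor in {m0, m2, m3, m5, m6, m7}} = {m0, m2, m4, m5, m7}
Sat(EX (AX busy)) = {s : some successor in {m0, m2, m4, m5, m7}} = {m1, m2, m4, m5, m6, m7}
m3 ∉ Sat(EX (AX busy)) = {m1, m2, m4, m5, m6, m7}, so the formula does not hold at m3.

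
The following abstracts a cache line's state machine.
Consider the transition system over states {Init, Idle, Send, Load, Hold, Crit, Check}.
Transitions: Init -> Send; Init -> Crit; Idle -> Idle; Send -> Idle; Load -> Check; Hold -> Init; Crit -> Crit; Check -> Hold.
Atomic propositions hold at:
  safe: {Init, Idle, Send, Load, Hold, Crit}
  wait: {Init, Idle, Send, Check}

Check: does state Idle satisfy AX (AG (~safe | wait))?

Yes

Sat(~safe) = {Check}
Sat(~safe | wait) = {Init, Idle, Send, Check}
AG (~safe | wait): greatest fixpoint, start Z0 = {Init, Idle, Send, Check}, keep only states in Sat with every successor in Z. Z1 = {Idle, Send}; fixed.
Sat(AG (~safe | wait)) = {Idle, Send}
Sat(AX (AG (~safe | wait))) = {s : every successor in {Idle, Send}} = {Idle, Send}
Idle ∈ Sat(AX (AG (~safe | wait))) = {Idle, Send}, so the formula holds at Idle.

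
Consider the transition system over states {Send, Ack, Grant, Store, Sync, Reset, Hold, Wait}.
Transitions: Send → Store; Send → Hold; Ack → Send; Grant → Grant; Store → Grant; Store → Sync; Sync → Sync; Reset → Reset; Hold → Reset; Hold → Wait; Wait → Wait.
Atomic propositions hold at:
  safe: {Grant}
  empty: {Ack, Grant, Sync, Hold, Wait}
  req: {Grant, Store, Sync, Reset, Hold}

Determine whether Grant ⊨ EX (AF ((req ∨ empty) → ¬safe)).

Sat(req ∨ empty) = {Ack, Grant, Store, Sync, Reset, Hold, Wait}
Sat(¬safe) = {Send, Ack, Store, Sync, Reset, Hold, Wait}
Sat((req ∨ empty) → ¬safe) = {Send, Ack, Store, Sync, Reset, Hold, Wait}
AF ((req ∨ empty) → ¬safe): least fixpoint, start Z0 = {Send, Ack, Store, Sync, Reset, Hold, Wait}, add states with every successor in Z. Already a fixed point.
Sat(AF ((req ∨ empty) → ¬safe)) = {Send, Ack, Store, Sync, Reset, Hold, Wait}
Sat(EX (AF ((req ∨ empty) → ¬safe))) = {s : some successor in {Send, Ack, Store, Sync, Reset, Hold, Wait}} = {Send, Ack, Store, Sync, Reset, Hold, Wait}
Grant ∉ Sat(EX (AF ((req ∨ empty) → ¬safe))) = {Send, Ack, Store, Sync, Reset, Hold, Wait}, so the formula does not hold at Grant.

No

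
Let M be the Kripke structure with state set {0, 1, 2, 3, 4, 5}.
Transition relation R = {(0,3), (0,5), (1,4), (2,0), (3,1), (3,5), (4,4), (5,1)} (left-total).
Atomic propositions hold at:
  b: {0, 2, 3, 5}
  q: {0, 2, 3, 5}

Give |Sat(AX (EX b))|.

1

Sat(EX b) = {s : some successor in {0, 2, 3, 5}} = {0, 2, 3}
Sat(AX (EX b)) = {s : every successor in {0, 2, 3}} = {2}
|Sat(AX (EX b))| = |{2}| = 1.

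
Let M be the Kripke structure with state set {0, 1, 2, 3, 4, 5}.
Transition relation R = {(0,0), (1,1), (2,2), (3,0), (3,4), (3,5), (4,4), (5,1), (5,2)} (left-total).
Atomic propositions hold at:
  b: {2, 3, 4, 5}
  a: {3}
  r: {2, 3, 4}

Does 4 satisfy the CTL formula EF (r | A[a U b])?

A[a U b]: least fixpoint, start Z0 = Sat(b) = {2, 3, 4, 5}, add states in Sat(a) with every successor in Z. Already a fixed point.
Sat(A[a U b]) = {2, 3, 4, 5}
Sat(r | A[a U b]) = {2, 3, 4, 5}
EF (r | A[a U b]): least fixpoint, start Z0 = {2, 3, 4, 5}, add states with some successor in Z. Already a fixed point.
Sat(EF (r | A[a U b])) = {2, 3, 4, 5}
4 ∈ Sat(EF (r | A[a U b])) = {2, 3, 4, 5}, so the formula holds at 4.

Yes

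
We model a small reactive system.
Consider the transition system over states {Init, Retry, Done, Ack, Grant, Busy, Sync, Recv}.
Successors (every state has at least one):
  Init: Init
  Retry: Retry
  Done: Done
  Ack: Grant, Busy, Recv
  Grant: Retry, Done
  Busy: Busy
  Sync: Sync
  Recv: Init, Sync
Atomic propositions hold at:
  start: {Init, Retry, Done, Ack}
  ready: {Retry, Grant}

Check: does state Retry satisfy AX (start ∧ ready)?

Sat(start ∧ ready) = {Retry}
Sat(AX (start ∧ ready)) = {s : every successor in {Retry}} = {Retry}
Retry ∈ Sat(AX (start ∧ ready)) = {Retry}, so the formula holds at Retry.

Yes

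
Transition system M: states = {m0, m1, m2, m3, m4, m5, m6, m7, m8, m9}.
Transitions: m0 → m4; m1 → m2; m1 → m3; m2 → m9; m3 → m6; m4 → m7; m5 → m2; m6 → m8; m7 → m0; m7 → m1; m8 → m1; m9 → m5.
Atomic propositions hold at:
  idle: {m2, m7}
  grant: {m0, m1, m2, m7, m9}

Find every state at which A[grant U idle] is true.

A[grant U idle]: least fixpoint, start Z0 = Sat(idle) = {m2, m7}, add states in Sat(grant) with every successor in Z. Already a fixed point.
Sat(A[grant U idle]) = {m2, m7}

{m2, m7}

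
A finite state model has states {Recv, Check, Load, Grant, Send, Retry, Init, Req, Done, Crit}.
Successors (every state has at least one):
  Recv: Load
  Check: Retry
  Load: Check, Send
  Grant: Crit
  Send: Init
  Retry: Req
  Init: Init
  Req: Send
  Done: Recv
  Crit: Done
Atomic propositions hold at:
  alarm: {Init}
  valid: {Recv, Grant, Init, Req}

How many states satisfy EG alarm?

1

EG alarm: greatest fixpoint, start Z0 = {Init}, keep only states in Sat with some successor in Z. Already a fixed point.
Sat(EG alarm) = {Init}
|Sat(EG alarm)| = |{Init}| = 1.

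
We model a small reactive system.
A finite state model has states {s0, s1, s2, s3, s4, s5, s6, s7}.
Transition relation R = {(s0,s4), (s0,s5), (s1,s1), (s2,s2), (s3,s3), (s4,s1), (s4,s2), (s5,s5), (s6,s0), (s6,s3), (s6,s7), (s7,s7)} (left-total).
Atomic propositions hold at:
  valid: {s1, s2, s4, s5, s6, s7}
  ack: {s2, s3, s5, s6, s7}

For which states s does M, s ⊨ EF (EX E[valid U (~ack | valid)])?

Sat(~ack) = {s0, s1, s4}
Sat(~ack | valid) = {s0, s1, s2, s4, s5, s6, s7}
E[valid U (~ack | valid)]: least fixpoint, start Z0 = Sat((~ack | valid)) = {s0, s1, s2, s4, s5, s6, s7}, add states in Sat(valid) with some successor in Z. Already a fixed point.
Sat(E[valid U (~ack | valid)]) = {s0, s1, s2, s4, s5, s6, s7}
Sat(EX E[valid U (~ack | valid)]) = {s : some successor in {s0, s1, s2, s4, s5, s6, s7}} = {s0, s1, s2, s4, s5, s6, s7}
EF (EX E[valid U (~ack | valid)]): least fixpoint, start Z0 = {s0, s1, s2, s4, s5, s6, s7}, add states with some successor in Z. Already a fixed point.
Sat(EF (EX E[valid U (~ack | valid)])) = {s0, s1, s2, s4, s5, s6, s7}

{s0, s1, s2, s4, s5, s6, s7}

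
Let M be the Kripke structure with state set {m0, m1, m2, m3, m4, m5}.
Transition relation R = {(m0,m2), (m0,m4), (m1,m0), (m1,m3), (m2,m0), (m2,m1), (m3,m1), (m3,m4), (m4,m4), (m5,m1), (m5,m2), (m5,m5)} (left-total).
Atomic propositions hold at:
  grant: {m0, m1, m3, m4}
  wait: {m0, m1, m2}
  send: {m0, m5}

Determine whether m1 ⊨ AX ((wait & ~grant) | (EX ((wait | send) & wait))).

Sat(~grant) = {m2, m5}
Sat(wait & ~grant) = {m2}
Sat(wait | send) = {m0, m1, m2, m5}
Sat((wait | send) & wait) = {m0, m1, m2}
Sat(EX ((wait | send) & wait)) = {s : some successor in {m0, m1, m2}} = {m0, m1, m2, m3, m5}
Sat((wait & ~grant) | (EX ((wait | send) & wait))) = {m0, m1, m2, m3, m5}
Sat(AX ((wait & ~grant) | (EX ((wait | send) & wait)))) = {s : every successor in {m0, m1, m2, m3, m5}} = {m1, m2, m5}
m1 ∈ Sat(AX ((wait & ~grant) | (EX ((wait | send) & wait)))) = {m1, m2, m5}, so the formula holds at m1.

Yes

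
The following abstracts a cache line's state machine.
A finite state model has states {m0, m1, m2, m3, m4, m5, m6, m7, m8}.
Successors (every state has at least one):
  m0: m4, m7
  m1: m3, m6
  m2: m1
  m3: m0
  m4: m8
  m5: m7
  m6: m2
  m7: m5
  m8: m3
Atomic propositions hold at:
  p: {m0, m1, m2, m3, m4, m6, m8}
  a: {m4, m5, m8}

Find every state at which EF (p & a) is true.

{m0, m1, m2, m3, m4, m6, m8}

Sat(p & a) = {m4, m8}
EF (p & a): least fixpoint, start Z0 = {m4, m8}, add states with some successor in Z. Z1 = {m0, m4, m8}; Z2 = {m0, m3, m4, m8}; Z3 = {m0, m1, m3, m4, m8}; Z4 = {m0, m1, m2, m3, m4, m8}; Z5 = {m0, m1, m2, m3, m4, m6, m8}; fixed.
Sat(EF (p & a)) = {m0, m1, m2, m3, m4, m6, m8}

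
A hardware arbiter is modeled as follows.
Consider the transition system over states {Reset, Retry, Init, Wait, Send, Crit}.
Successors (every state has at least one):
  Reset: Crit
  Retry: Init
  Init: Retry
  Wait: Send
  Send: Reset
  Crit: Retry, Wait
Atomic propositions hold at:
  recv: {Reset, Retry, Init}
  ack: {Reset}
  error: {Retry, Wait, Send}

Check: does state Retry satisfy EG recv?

EG recv: greatest fixpoint, start Z0 = {Reset, Retry, Init}, keep only states in Sat with some successor in Z. Z1 = {Retry, Init}; fixed.
Sat(EG recv) = {Retry, Init}
Retry ∈ Sat(EG recv) = {Retry, Init}, so the formula holds at Retry.

Yes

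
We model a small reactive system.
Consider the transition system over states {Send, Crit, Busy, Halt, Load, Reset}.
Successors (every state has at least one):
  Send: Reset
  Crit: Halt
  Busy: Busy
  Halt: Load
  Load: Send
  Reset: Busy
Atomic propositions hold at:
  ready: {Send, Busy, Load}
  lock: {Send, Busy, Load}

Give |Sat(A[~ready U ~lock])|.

3

Sat(~ready) = {Crit, Halt, Reset}
Sat(~lock) = {Crit, Halt, Reset}
A[~ready U ~lock]: least fixpoint, start Z0 = Sat(~lock) = {Crit, Halt, Reset}, add states in Sat(~ready) with every successor in Z. Already a fixed point.
Sat(A[~ready U ~lock]) = {Crit, Halt, Reset}
|Sat(A[~ready U ~lock])| = |{Crit, Halt, Reset}| = 3.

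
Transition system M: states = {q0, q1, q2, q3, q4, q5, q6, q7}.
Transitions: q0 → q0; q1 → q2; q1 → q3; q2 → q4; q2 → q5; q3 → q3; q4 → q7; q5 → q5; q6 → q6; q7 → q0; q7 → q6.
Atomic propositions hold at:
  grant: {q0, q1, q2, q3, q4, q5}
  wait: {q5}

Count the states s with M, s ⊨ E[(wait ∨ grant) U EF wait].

Sat(wait ∨ grant) = {q0, q1, q2, q3, q4, q5}
EF wait: least fixpoint, start Z0 = {q5}, add states with some successor in Z. Z1 = {q2, q5}; Z2 = {q1, q2, q5}; fixed.
Sat(EF wait) = {q1, q2, q5}
E[(wait ∨ grant) U EF wait]: least fixpoint, start Z0 = Sat(EF wait) = {q1, q2, q5}, add states in Sat(wait ∨ grant) with some successor in Z. Already a fixed point.
Sat(E[(wait ∨ grant) U EF wait]) = {q1, q2, q5}
|Sat(E[(wait ∨ grant) U EF wait])| = |{q1, q2, q5}| = 3.

3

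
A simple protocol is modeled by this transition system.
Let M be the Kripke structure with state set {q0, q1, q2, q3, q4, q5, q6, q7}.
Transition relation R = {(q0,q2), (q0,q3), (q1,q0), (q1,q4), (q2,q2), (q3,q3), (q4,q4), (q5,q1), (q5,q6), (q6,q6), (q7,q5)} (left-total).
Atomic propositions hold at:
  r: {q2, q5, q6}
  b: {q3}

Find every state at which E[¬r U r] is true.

{q0, q1, q2, q5, q6, q7}

Sat(¬r) = {q0, q1, q3, q4, q7}
E[¬r U r]: least fixpoint, start Z0 = Sat(r) = {q2, q5, q6}, add states in Sat(¬r) with some successor in Z. Z1 = {q0, q2, q5, q6, q7}; Z2 = {q0, q1, q2, q5, q6, q7}; fixed.
Sat(E[¬r U r]) = {q0, q1, q2, q5, q6, q7}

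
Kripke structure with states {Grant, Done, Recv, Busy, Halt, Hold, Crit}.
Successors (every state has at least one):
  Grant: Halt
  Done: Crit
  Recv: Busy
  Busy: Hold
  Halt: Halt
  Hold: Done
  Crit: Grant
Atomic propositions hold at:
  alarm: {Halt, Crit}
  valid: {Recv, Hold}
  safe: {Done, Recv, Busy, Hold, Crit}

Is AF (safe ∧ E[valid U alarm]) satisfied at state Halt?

No

E[valid U alarm]: least fixpoint, start Z0 = Sat(alarm) = {Halt, Crit}, add states in Sat(valid) with some successor in Z. Already a fixed point.
Sat(E[valid U alarm]) = {Halt, Crit}
Sat(safe ∧ E[valid U alarm]) = {Crit}
AF (safe ∧ E[valid U alarm]): least fixpoint, start Z0 = {Crit}, add states with every successor in Z. Z1 = {Done, Crit}; Z2 = {Done, Hold, Crit}; Z3 = {Done, Busy, Hold, Crit}; Z4 = {Done, Recv, Busy, Hold, Crit}; fixed.
Sat(AF (safe ∧ E[valid U alarm])) = {Done, Recv, Busy, Hold, Crit}
Halt ∉ Sat(AF (safe ∧ E[valid U alarm])) = {Done, Recv, Busy, Hold, Crit}, so the formula does not hold at Halt.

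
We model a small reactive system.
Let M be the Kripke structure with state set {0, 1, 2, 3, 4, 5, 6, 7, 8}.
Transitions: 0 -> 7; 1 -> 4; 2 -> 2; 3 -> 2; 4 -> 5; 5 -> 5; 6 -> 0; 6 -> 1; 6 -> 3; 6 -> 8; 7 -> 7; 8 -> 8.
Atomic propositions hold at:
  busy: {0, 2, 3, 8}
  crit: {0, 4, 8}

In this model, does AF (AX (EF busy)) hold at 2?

EF busy: least fixpoint, start Z0 = {0, 2, 3, 8}, add states with some successor in Z. Z1 = {0, 2, 3, 6, 8}; fixed.
Sat(EF busy) = {0, 2, 3, 6, 8}
Sat(AX (EF busy)) = {s : every successor in {0, 2, 3, 6, 8}} = {2, 3, 8}
AF (AX (EF busy)): least fixpoint, start Z0 = {2, 3, 8}, add states with every successor in Z. Already a fixed point.
Sat(AF (AX (EF busy))) = {2, 3, 8}
2 ∈ Sat(AF (AX (EF busy))) = {2, 3, 8}, so the formula holds at 2.

Yes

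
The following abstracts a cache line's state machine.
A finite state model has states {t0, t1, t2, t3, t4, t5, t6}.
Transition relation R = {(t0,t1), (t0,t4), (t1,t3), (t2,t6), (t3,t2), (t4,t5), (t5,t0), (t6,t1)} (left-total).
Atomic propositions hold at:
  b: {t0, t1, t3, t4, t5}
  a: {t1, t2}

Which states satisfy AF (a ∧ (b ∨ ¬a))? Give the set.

{t1, t2, t3, t6}

Sat(¬a) = {t0, t3, t4, t5, t6}
Sat(b ∨ ¬a) = {t0, t1, t3, t4, t5, t6}
Sat(a ∧ (b ∨ ¬a)) = {t1}
AF (a ∧ (b ∨ ¬a)): least fixpoint, start Z0 = {t1}, add states with every successor in Z. Z1 = {t1, t6}; Z2 = {t1, t2, t6}; Z3 = {t1, t2, t3, t6}; fixed.
Sat(AF (a ∧ (b ∨ ¬a))) = {t1, t2, t3, t6}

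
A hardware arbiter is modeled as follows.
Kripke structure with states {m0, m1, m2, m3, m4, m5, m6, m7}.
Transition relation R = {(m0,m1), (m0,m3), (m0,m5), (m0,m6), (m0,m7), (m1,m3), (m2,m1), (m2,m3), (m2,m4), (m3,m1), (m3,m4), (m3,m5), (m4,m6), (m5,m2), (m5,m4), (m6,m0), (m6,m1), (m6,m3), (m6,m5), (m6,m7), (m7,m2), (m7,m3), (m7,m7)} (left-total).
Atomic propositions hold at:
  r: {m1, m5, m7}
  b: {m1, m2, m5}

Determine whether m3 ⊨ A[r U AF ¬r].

Yes

Sat(¬r) = {m0, m2, m3, m4, m6}
AF ¬r: least fixpoint, start Z0 = {m0, m2, m3, m4, m6}, add states with every successor in Z. Z1 = {m0, m1, m2, m3, m4, m5, m6}; fixed.
Sat(AF ¬r) = {m0, m1, m2, m3, m4, m5, m6}
A[r U AF ¬r]: least fixpoint, start Z0 = Sat(AF ¬r) = {m0, m1, m2, m3, m4, m5, m6}, add states in Sat(r) with every successor in Z. Already a fixed point.
Sat(A[r U AF ¬r]) = {m0, m1, m2, m3, m4, m5, m6}
m3 ∈ Sat(A[r U AF ¬r]) = {m0, m1, m2, m3, m4, m5, m6}, so the formula holds at m3.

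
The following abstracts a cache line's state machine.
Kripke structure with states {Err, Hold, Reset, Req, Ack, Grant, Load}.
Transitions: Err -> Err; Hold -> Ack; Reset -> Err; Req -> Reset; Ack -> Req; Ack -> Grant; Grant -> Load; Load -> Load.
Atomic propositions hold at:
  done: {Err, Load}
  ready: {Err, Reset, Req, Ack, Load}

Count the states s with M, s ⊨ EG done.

EG done: greatest fixpoint, start Z0 = {Err, Load}, keep only states in Sat with some successor in Z. Already a fixed point.
Sat(EG done) = {Err, Load}
|Sat(EG done)| = |{Err, Load}| = 2.

2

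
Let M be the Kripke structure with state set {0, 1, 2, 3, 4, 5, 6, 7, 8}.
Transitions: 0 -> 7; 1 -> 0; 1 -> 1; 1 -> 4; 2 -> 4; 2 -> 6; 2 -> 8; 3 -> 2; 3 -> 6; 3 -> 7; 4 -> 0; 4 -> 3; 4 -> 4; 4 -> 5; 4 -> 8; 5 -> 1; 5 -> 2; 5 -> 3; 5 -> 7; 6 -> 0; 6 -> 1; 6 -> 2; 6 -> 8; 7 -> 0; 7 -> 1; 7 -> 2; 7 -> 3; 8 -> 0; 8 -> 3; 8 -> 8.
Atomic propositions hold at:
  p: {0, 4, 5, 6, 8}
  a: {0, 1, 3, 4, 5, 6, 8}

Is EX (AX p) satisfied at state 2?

No

Sat(AX p) = {s : every successor in {0, 4, 5, 6, 8}} = {2}
Sat(EX (AX p)) = {s : some successor in {2}} = {3, 5, 6, 7}
2 ∉ Sat(EX (AX p)) = {3, 5, 6, 7}, so the formula does not hold at 2.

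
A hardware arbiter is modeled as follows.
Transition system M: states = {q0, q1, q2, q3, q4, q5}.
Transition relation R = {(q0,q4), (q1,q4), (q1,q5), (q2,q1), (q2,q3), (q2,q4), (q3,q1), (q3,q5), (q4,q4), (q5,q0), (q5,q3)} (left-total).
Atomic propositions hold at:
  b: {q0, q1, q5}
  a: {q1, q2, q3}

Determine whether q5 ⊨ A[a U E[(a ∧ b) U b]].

Yes

Sat(a ∧ b) = {q1}
E[(a ∧ b) U b]: least fixpoint, start Z0 = Sat(b) = {q0, q1, q5}, add states in Sat(a ∧ b) with some successor in Z. Already a fixed point.
Sat(E[(a ∧ b) U b]) = {q0, q1, q5}
A[a U E[(a ∧ b) U b]]: least fixpoint, start Z0 = Sat(E[(a ∧ b) U b]) = {q0, q1, q5}, add states in Sat(a) with every successor in Z. Z1 = {q0, q1, q3, q5}; fixed.
Sat(A[a U E[(a ∧ b) U b]]) = {q0, q1, q3, q5}
q5 ∈ Sat(A[a U E[(a ∧ b) U b]]) = {q0, q1, q3, q5}, so the formula holds at q5.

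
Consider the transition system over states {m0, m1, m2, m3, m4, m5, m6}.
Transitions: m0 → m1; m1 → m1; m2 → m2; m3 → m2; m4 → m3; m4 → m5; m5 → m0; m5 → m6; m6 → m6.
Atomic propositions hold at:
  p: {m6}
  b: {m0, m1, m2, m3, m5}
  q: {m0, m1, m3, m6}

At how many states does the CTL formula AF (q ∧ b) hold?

Sat(q ∧ b) = {m0, m1, m3}
AF (q ∧ b): least fixpoint, start Z0 = {m0, m1, m3}, add states with every successor in Z. Already a fixed point.
Sat(AF (q ∧ b)) = {m0, m1, m3}
|Sat(AF (q ∧ b))| = |{m0, m1, m3}| = 3.

3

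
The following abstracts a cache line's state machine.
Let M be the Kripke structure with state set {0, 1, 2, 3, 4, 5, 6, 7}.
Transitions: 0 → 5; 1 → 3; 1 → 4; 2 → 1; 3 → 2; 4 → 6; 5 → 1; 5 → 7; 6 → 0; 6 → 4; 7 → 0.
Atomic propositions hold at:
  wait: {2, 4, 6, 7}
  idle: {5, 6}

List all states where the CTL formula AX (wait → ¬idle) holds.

Sat(¬idle) = {0, 1, 2, 3, 4, 7}
Sat(wait → ¬idle) = {0, 1, 2, 3, 4, 5, 7}
Sat(AX (wait → ¬idle)) = {s : every successor in {0, 1, 2, 3, 4, 5, 7}} = {0, 1, 2, 3, 5, 6, 7}

{0, 1, 2, 3, 5, 6, 7}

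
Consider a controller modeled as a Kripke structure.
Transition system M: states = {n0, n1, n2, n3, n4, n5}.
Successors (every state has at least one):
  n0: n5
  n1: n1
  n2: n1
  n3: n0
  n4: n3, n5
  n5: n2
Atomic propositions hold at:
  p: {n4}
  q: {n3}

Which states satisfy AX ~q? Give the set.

Sat(~q) = {n0, n1, n2, n4, n5}
Sat(AX ~q) = {s : every successor in {n0, n1, n2, n4, n5}} = {n0, n1, n2, n3, n5}

{n0, n1, n2, n3, n5}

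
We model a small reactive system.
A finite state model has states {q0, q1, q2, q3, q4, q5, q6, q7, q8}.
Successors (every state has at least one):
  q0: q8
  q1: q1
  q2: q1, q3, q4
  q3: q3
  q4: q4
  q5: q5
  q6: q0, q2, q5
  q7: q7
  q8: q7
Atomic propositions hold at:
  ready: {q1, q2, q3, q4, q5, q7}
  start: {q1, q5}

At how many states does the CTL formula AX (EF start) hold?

EF start: least fixpoint, start Z0 = {q1, q5}, add states with some successor in Z. Z1 = {q1, q2, q5, q6}; fixed.
Sat(EF start) = {q1, q2, q5, q6}
Sat(AX (EF start)) = {s : every successor in {q1, q2, q5, q6}} = {q1, q5}
|Sat(AX (EF start))| = |{q1, q5}| = 2.

2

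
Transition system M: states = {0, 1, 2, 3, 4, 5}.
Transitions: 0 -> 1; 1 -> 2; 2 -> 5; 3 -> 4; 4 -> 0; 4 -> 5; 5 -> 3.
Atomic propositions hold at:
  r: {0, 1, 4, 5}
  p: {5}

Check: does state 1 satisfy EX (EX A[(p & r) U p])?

Sat(p & r) = {5}
A[(p & r) U p]: least fixpoint, start Z0 = Sat(p) = {5}, add states in Sat(p & r) with every successor in Z. Already a fixed point.
Sat(A[(p & r) U p]) = {5}
Sat(EX A[(p & r) U p]) = {s : some successor in {5}} = {2, 4}
Sat(EX (EX A[(p & r) U p])) = {s : some successor in {2, 4}} = {1, 3}
1 ∈ Sat(EX (EX A[(p & r) U p])) = {1, 3}, so the formula holds at 1.

Yes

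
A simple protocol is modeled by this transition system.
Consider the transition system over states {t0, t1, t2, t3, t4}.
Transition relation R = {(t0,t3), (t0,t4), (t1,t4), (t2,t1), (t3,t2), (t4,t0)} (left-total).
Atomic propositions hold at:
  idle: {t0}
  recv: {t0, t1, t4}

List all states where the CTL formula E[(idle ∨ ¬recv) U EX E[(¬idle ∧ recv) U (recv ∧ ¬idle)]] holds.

{t0, t1, t2, t3}

Sat(¬recv) = {t2, t3}
Sat(idle ∨ ¬recv) = {t0, t2, t3}
Sat(¬idle) = {t1, t2, t3, t4}
Sat(¬idle ∧ recv) = {t1, t4}
Sat(recv ∧ ¬idle) = {t1, t4}
E[(¬idle ∧ recv) U (recv ∧ ¬idle)]: least fixpoint, start Z0 = Sat((recv ∧ ¬idle)) = {t1, t4}, add states in Sat(¬idle ∧ recv) with some successor in Z. Already a fixed point.
Sat(E[(¬idle ∧ recv) U (recv ∧ ¬idle)]) = {t1, t4}
Sat(EX E[(¬idle ∧ recv) U (recv ∧ ¬idle)]) = {s : some successor in {t1, t4}} = {t0, t1, t2}
E[(idle ∨ ¬recv) U EX E[(¬idle ∧ recv) U (recv ∧ ¬idle)]]: least fixpoint, start Z0 = Sat(EX E[(¬idle ∧ recv) U (recv ∧ ¬idle)]) = {t0, t1, t2}, add states in Sat(idle ∨ ¬recv) with some successor in Z. Z1 = {t0, t1, t2, t3}; fixed.
Sat(E[(idle ∨ ¬recv) U EX E[(¬idle ∧ recv) U (recv ∧ ¬idle)]]) = {t0, t1, t2, t3}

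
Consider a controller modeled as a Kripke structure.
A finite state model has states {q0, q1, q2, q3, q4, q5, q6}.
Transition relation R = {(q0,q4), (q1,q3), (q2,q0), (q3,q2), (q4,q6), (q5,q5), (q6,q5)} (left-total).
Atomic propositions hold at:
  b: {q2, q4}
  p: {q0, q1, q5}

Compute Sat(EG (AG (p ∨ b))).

Sat(p ∨ b) = {q0, q1, q2, q4, q5}
AG (p ∨ b): greatest fixpoint, start Z0 = {q0, q1, q2, q4, q5}, keep only states in Sat with every successor in Z. Z1 = {q0, q2, q5}; Z2 = {q2, q5}; Z3 = {q5}; fixed.
Sat(AG (p ∨ b)) = {q5}
EG (AG (p ∨ b)): greatest fixpoint, start Z0 = {q5}, keep only states in Sat with some successor in Z. Already a fixed point.
Sat(EG (AG (p ∨ b))) = {q5}

{q5}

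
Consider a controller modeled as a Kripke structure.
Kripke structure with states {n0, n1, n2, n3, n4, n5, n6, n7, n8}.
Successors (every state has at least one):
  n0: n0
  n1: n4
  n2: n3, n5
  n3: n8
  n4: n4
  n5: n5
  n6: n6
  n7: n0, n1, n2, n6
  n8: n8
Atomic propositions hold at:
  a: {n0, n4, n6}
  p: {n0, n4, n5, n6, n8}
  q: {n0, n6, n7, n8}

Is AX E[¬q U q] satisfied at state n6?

Yes

Sat(¬q) = {n1, n2, n3, n4, n5}
E[¬q U q]: least fixpoint, start Z0 = Sat(q) = {n0, n6, n7, n8}, add states in Sat(¬q) with some successor in Z. Z1 = {n0, n3, n6, n7, n8}; Z2 = {n0, n2, n3, n6, n7, n8}; fixed.
Sat(E[¬q U q]) = {n0, n2, n3, n6, n7, n8}
Sat(AX E[¬q U q]) = {s : every successor in {n0, n2, n3, n6, n7, n8}} = {n0, n3, n6, n8}
n6 ∈ Sat(AX E[¬q U q]) = {n0, n3, n6, n8}, so the formula holds at n6.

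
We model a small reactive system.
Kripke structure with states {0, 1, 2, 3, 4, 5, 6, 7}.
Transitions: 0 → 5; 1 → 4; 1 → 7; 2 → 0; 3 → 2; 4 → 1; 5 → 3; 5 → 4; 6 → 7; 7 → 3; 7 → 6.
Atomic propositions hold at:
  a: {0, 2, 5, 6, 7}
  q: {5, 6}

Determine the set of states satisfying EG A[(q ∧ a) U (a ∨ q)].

Sat(q ∧ a) = {5, 6}
Sat(a ∨ q) = {0, 2, 5, 6, 7}
A[(q ∧ a) U (a ∨ q)]: least fixpoint, start Z0 = Sat((a ∨ q)) = {0, 2, 5, 6, 7}, add states in Sat(q ∧ a) with every successor in Z. Already a fixed point.
Sat(A[(q ∧ a) U (a ∨ q)]) = {0, 2, 5, 6, 7}
EG A[(q ∧ a) U (a ∨ q)]: greatest fixpoint, start Z0 = {0, 2, 5, 6, 7}, keep only states in Sat with some successor in Z. Z1 = {0, 2, 6, 7}; Z2 = {2, 6, 7}; Z3 = {6, 7}; fixed.
Sat(EG A[(q ∧ a) U (a ∨ q)]) = {6, 7}

{6, 7}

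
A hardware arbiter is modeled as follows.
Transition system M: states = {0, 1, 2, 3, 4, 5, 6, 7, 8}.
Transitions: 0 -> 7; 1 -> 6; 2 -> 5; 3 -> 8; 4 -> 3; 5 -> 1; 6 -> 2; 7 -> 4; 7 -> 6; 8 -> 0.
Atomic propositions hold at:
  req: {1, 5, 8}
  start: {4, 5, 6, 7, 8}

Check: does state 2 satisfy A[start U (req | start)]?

Sat(req | start) = {1, 4, 5, 6, 7, 8}
A[start U (req | start)]: least fixpoint, start Z0 = Sat((req | start)) = {1, 4, 5, 6, 7, 8}, add states in Sat(start) with every successor in Z. Already a fixed point.
Sat(A[start U (req | start)]) = {1, 4, 5, 6, 7, 8}
2 ∉ Sat(A[start U (req | start)]) = {1, 4, 5, 6, 7, 8}, so the formula does not hold at 2.

No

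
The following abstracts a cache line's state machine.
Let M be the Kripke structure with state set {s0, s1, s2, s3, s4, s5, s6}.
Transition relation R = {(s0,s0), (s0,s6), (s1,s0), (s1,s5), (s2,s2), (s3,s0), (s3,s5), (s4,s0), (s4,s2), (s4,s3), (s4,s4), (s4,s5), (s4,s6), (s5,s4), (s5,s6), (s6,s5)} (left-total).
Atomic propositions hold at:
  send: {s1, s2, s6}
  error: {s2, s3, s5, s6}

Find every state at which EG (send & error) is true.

{s2}

Sat(send & error) = {s2, s6}
EG (send & error): greatest fixpoint, start Z0 = {s2, s6}, keep only states in Sat with some successor in Z. Z1 = {s2}; fixed.
Sat(EG (send & error)) = {s2}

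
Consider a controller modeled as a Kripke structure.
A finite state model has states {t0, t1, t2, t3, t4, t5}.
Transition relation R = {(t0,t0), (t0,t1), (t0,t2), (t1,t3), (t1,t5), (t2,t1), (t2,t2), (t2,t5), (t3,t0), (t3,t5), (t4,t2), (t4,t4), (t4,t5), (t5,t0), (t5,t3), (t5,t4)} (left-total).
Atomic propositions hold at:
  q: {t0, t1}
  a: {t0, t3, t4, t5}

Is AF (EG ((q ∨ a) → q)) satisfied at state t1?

Sat(q ∨ a) = {t0, t1, t3, t4, t5}
Sat((q ∨ a) → q) = {t0, t1, t2}
EG ((q ∨ a) → q): greatest fixpoint, start Z0 = {t0, t1, t2}, keep only states in Sat with some successor in Z. Z1 = {t0, t2}; fixed.
Sat(EG ((q ∨ a) → q)) = {t0, t2}
AF (EG ((q ∨ a) → q)): least fixpoint, start Z0 = {t0, t2}, add states with every successor in Z. Already a fixed point.
Sat(AF (EG ((q ∨ a) → q))) = {t0, t2}
t1 ∉ Sat(AF (EG ((q ∨ a) → q))) = {t0, t2}, so the formula does not hold at t1.

No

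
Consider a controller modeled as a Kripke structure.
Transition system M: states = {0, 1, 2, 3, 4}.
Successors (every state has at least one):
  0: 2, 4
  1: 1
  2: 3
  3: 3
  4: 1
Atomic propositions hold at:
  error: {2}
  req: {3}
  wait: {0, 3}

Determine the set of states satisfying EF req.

{0, 2, 3}

EF req: least fixpoint, start Z0 = {3}, add states with some successor in Z. Z1 = {2, 3}; Z2 = {0, 2, 3}; fixed.
Sat(EF req) = {0, 2, 3}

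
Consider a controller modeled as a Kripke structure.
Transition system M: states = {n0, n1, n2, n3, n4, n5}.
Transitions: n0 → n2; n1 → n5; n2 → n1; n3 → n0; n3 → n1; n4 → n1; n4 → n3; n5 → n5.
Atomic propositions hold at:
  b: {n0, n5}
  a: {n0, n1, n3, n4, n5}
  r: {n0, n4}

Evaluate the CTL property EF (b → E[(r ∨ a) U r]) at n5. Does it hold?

Sat(r ∨ a) = {n0, n1, n3, n4, n5}
E[(r ∨ a) U r]: least fixpoint, start Z0 = Sat(r) = {n0, n4}, add states in Sat(r ∨ a) with some successor in Z. Z1 = {n0, n3, n4}; fixed.
Sat(E[(r ∨ a) U r]) = {n0, n3, n4}
Sat(b → E[(r ∨ a) U r]) = {n0, n1, n2, n3, n4}
EF (b → E[(r ∨ a) U r]): least fixpoint, start Z0 = {n0, n1, n2, n3, n4}, add states with some successor in Z. Already a fixed point.
Sat(EF (b → E[(r ∨ a) U r])) = {n0, n1, n2, n3, n4}
n5 ∉ Sat(EF (b → E[(r ∨ a) U r])) = {n0, n1, n2, n3, n4}, so the formula does not hold at n5.

No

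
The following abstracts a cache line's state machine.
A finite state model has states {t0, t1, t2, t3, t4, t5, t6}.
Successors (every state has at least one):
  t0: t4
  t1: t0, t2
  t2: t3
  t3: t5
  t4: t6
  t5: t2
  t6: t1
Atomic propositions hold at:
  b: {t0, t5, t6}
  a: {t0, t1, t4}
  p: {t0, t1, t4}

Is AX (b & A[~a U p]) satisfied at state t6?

Sat(~a) = {t2, t3, t5, t6}
A[~a U p]: least fixpoint, start Z0 = Sat(p) = {t0, t1, t4}, add states in Sat(~a) with every successor in Z. Z1 = {t0, t1, t4, t6}; fixed.
Sat(A[~a U p]) = {t0, t1, t4, t6}
Sat(b & A[~a U p]) = {t0, t6}
Sat(AX (b & A[~a U p])) = {s : every successor in {t0, t6}} = {t4}
t6 ∉ Sat(AX (b & A[~a U p])) = {t4}, so the formula does not hold at t6.

No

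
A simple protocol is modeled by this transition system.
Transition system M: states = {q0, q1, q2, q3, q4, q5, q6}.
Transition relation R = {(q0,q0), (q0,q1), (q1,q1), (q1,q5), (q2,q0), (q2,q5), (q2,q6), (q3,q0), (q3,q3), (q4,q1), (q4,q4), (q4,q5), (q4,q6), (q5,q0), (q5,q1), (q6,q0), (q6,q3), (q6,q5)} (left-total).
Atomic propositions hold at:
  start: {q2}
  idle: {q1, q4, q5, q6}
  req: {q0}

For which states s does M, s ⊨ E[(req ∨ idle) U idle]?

Sat(req ∨ idle) = {q0, q1, q4, q5, q6}
E[(req ∨ idle) U idle]: least fixpoint, start Z0 = Sat(idle) = {q1, q4, q5, q6}, add states in Sat(req ∨ idle) with some successor in Z. Z1 = {q0, q1, q4, q5, q6}; fixed.
Sat(E[(req ∨ idle) U idle]) = {q0, q1, q4, q5, q6}

{q0, q1, q4, q5, q6}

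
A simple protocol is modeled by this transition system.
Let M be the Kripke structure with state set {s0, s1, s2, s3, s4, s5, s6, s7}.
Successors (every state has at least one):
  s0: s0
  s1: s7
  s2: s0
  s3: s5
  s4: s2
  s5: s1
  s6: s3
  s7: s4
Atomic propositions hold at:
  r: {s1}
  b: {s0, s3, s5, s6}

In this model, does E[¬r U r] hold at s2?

Sat(¬r) = {s0, s2, s3, s4, s5, s6, s7}
E[¬r U r]: least fixpoint, start Z0 = Sat(r) = {s1}, add states in Sat(¬r) with some successor in Z. Z1 = {s1, s5}; Z2 = {s1, s3, s5}; Z3 = {s1, s3, s5, s6}; fixed.
Sat(E[¬r U r]) = {s1, s3, s5, s6}
s2 ∉ Sat(E[¬r U r]) = {s1, s3, s5, s6}, so the formula does not hold at s2.

No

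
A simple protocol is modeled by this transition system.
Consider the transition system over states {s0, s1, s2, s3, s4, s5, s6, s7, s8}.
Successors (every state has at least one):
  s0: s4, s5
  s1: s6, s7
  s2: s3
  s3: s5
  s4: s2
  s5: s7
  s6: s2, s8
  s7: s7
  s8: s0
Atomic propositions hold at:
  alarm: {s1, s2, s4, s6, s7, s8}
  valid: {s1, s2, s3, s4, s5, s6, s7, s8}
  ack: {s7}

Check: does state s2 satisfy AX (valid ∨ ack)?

Yes

Sat(valid ∨ ack) = {s1, s2, s3, s4, s5, s6, s7, s8}
Sat(AX (valid ∨ ack)) = {s : every successor in {s1, s2, s3, s4, s5, s6, s7, s8}} = {s0, s1, s2, s3, s4, s5, s6, s7}
s2 ∈ Sat(AX (valid ∨ ack)) = {s0, s1, s2, s3, s4, s5, s6, s7}, so the formula holds at s2.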